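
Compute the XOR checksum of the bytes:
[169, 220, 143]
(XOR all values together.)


XOR chain: 169 ^ 220 ^ 143 = 250

250


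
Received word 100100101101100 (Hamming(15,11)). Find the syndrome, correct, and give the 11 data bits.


Syndrome = 0: no error detected

Data: 00011101100 (no errors)


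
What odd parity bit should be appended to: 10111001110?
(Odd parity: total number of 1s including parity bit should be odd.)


Number of 1s in data: 7
Parity bit: 0

0


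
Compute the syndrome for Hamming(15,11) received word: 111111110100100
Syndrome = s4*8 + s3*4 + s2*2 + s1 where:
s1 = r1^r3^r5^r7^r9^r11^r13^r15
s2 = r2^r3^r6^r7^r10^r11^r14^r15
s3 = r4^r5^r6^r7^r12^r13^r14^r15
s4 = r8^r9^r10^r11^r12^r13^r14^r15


s1=1, s2=1, s3=1, s4=1

Syndrome = 15 (error at position 15)


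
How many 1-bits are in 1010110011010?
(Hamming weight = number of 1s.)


Counting 1s in 1010110011010

7


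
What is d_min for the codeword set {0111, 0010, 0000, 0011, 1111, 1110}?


Comparing all pairs, minimum distance: 1
Can detect 0 errors, correct 0 errors

1


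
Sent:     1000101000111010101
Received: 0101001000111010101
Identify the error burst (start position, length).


XOR: 1101100000000000000

Burst at position 0, length 5


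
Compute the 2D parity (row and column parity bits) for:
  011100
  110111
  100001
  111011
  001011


Row parities: 11011
Column parities: 111010

Row P: 11011, Col P: 111010, Corner: 0


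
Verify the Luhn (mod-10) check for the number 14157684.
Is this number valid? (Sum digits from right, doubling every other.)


Luhn sum = 35
35 mod 10 = 5

Invalid (Luhn sum mod 10 = 5)


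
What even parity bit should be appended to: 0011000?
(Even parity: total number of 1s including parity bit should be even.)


Number of 1s in data: 2
Parity bit: 0

0


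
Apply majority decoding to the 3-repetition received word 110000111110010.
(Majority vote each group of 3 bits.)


Groups: 110, 000, 111, 110, 010
Majority votes: 10110

10110


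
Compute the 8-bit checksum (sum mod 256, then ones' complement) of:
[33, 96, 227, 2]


Sum = 358 mod 256 = 102
Complement = 153

153


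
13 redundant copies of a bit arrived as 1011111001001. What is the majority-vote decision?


Ones: 8 out of 13
Threshold: 7

1 (8/13 voted 1)


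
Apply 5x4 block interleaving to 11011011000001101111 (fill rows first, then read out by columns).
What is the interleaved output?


Matrix:
  1101
  1011
  0000
  0110
  1111
Read columns: 11001100110101111001

11001100110101111001


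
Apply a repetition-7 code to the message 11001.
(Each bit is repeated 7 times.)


Each bit -> 7 copies

11111111111111000000000000001111111


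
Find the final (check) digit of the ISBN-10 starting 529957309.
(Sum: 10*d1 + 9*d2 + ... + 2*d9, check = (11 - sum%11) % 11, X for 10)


Weighted sum: 298
298 mod 11 = 1

Check digit: X


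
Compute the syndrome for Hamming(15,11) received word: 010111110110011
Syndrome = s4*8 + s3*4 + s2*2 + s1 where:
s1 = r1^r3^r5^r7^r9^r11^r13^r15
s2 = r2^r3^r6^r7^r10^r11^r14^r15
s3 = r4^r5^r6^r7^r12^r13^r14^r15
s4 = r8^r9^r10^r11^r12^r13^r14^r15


s1=0, s2=1, s3=0, s4=1

Syndrome = 10 (error at position 10)


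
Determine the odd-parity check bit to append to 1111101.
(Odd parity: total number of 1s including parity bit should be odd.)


Number of 1s in data: 6
Parity bit: 1

1


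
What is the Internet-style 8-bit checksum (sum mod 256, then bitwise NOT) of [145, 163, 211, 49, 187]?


Sum = 755 mod 256 = 243
Complement = 12

12


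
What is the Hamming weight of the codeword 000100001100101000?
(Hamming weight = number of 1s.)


Counting 1s in 000100001100101000

5


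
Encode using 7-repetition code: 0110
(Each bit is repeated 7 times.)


Each bit -> 7 copies

0000000111111111111110000000


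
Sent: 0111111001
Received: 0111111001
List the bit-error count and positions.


XOR: 0000000000

0 errors (received matches sent)


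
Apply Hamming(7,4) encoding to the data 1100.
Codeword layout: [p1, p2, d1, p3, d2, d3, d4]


Parity bits: p1=0, p2=1, p3=1

0111100


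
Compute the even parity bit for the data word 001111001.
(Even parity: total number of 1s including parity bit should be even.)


Number of 1s in data: 5
Parity bit: 1

1


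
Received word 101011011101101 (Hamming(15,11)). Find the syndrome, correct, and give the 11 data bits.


Syndrome = 4: error at position 4

Data: 11101101101 (corrected bit 4)


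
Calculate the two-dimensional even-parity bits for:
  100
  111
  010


Row parities: 111
Column parities: 001

Row P: 111, Col P: 001, Corner: 1


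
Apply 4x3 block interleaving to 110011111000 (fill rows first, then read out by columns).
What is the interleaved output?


Matrix:
  110
  011
  111
  000
Read columns: 101011100110

101011100110


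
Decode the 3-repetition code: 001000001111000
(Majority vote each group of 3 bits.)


Groups: 001, 000, 001, 111, 000
Majority votes: 00010

00010


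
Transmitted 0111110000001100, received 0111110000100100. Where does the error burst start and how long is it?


XOR: 0000000000101000

Burst at position 10, length 3


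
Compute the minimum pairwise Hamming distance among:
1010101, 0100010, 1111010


Comparing all pairs, minimum distance: 3
Can detect 2 errors, correct 1 errors

3


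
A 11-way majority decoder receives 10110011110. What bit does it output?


Ones: 7 out of 11
Threshold: 6

1 (7/11 voted 1)


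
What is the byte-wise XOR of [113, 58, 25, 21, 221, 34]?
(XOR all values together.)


XOR chain: 113 ^ 58 ^ 25 ^ 21 ^ 221 ^ 34 = 184

184


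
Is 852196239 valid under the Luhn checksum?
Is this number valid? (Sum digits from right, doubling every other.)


Luhn sum = 42
42 mod 10 = 2

Invalid (Luhn sum mod 10 = 2)


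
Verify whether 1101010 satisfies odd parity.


Number of 1s: 4

No, parity error (4 ones)


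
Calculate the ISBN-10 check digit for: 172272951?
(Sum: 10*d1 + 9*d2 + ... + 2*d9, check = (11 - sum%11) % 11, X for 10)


Weighted sum: 208
208 mod 11 = 10

Check digit: 1


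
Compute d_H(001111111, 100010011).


XOR: 101101100
Count of 1s: 5

5


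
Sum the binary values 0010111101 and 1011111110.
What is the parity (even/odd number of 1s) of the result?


0010111101 = 189
1011111110 = 766
Sum = 955 = 1110111011
1s count = 8

even parity (8 ones in 1110111011)


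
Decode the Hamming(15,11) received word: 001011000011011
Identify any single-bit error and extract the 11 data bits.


Syndrome = 6: error at position 6

Data: 11000011011 (corrected bit 6)


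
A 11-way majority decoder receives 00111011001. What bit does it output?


Ones: 6 out of 11
Threshold: 6

1 (6/11 voted 1)


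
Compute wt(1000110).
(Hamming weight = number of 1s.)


Counting 1s in 1000110

3


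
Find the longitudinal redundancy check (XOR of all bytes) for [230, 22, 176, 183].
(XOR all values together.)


XOR chain: 230 ^ 22 ^ 176 ^ 183 = 247

247


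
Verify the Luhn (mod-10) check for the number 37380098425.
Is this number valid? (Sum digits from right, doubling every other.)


Luhn sum = 47
47 mod 10 = 7

Invalid (Luhn sum mod 10 = 7)


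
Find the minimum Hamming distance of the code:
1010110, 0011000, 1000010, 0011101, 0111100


Comparing all pairs, minimum distance: 2
Can detect 1 errors, correct 0 errors

2


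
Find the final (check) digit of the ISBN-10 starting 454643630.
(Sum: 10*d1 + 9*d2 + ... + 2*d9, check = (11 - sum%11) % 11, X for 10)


Weighted sum: 231
231 mod 11 = 0

Check digit: 0


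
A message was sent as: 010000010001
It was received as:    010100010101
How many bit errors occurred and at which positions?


XOR: 000100000100

2 error(s) at position(s): 3, 9


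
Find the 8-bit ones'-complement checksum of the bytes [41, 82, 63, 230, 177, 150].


Sum = 743 mod 256 = 231
Complement = 24

24


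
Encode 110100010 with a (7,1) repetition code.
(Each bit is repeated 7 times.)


Each bit -> 7 copies

111111111111110000000111111100000000000000000000011111110000000


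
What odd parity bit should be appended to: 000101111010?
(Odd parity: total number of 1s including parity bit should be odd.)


Number of 1s in data: 6
Parity bit: 1

1


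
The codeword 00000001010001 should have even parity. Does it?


Number of 1s: 3

No, parity error (3 ones)


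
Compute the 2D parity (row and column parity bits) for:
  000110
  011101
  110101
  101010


Row parities: 0001
Column parities: 000100

Row P: 0001, Col P: 000100, Corner: 1


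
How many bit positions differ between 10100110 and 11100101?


XOR: 01000011
Count of 1s: 3

3


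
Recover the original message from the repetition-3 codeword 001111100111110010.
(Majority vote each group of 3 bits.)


Groups: 001, 111, 100, 111, 110, 010
Majority votes: 010110

010110


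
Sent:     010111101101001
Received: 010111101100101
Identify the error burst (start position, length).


XOR: 000000000001100

Burst at position 11, length 2


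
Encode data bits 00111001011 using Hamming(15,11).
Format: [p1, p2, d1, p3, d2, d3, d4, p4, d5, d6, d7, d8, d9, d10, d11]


Parity bits: p1=1, p2=0, p3=1, p4=0

100101101001011


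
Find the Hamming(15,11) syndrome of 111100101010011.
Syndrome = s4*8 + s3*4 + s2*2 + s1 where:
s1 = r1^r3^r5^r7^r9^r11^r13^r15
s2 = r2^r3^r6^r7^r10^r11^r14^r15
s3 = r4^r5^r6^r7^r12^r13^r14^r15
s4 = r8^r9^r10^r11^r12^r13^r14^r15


s1=0, s2=0, s3=0, s4=0

Syndrome = 0 (no error)


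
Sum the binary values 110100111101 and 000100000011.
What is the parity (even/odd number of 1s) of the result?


110100111101 = 3389
000100000011 = 259
Sum = 3648 = 111001000000
1s count = 4

even parity (4 ones in 111001000000)


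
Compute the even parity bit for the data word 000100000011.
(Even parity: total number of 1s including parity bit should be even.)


Number of 1s in data: 3
Parity bit: 1

1


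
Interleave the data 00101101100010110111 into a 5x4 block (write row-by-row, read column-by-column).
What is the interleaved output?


Matrix:
  0010
  1101
  1000
  1011
  0111
Read columns: 01110010011001101011

01110010011001101011


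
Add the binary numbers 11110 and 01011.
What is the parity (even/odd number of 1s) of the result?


11110 = 30
01011 = 11
Sum = 41 = 101001
1s count = 3

odd parity (3 ones in 101001)


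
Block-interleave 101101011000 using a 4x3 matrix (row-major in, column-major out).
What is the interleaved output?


Matrix:
  101
  101
  011
  000
Read columns: 110000101110

110000101110


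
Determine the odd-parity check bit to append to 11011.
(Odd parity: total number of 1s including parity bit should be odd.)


Number of 1s in data: 4
Parity bit: 1

1


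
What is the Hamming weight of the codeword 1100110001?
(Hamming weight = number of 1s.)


Counting 1s in 1100110001

5


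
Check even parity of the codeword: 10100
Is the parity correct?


Number of 1s: 2

Yes, parity is correct (2 ones)


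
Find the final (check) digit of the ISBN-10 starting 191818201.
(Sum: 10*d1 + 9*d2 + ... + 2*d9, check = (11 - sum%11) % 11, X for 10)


Weighted sum: 211
211 mod 11 = 2

Check digit: 9


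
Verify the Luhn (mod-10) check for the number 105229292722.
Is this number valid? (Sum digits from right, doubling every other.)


Luhn sum = 48
48 mod 10 = 8

Invalid (Luhn sum mod 10 = 8)


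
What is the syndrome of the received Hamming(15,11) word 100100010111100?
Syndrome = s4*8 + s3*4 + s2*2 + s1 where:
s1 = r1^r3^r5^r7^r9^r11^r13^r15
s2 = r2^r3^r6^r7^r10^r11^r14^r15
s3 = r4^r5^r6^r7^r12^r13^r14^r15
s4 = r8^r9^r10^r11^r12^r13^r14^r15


s1=1, s2=0, s3=1, s4=1

Syndrome = 13 (error at position 13)


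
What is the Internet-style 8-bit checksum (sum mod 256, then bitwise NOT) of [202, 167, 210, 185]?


Sum = 764 mod 256 = 252
Complement = 3

3


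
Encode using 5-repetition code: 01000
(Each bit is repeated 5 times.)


Each bit -> 5 copies

0000011111000000000000000


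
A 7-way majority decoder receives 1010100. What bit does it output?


Ones: 3 out of 7
Threshold: 4

0 (3/7 voted 1)


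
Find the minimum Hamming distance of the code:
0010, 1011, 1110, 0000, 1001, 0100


Comparing all pairs, minimum distance: 1
Can detect 0 errors, correct 0 errors

1


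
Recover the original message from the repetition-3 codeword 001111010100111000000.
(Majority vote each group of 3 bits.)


Groups: 001, 111, 010, 100, 111, 000, 000
Majority votes: 0100100

0100100


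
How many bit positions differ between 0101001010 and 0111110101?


XOR: 0010111111
Count of 1s: 7

7


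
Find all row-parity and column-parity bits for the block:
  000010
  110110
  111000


Row parities: 101
Column parities: 001100

Row P: 101, Col P: 001100, Corner: 0


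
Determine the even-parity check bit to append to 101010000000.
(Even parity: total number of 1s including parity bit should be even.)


Number of 1s in data: 3
Parity bit: 1

1


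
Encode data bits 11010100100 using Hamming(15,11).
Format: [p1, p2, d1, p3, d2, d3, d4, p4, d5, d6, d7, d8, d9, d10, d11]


Parity bits: p1=0, p2=1, p3=1, p4=0

011110100100100


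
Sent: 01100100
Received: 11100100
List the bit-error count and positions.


XOR: 10000000

1 error(s) at position(s): 0


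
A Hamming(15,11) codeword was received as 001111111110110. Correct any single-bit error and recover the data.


Syndrome = 0: no error detected

Data: 11111110110 (no errors)


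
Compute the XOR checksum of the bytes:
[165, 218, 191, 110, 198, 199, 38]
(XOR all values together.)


XOR chain: 165 ^ 218 ^ 191 ^ 110 ^ 198 ^ 199 ^ 38 = 137

137


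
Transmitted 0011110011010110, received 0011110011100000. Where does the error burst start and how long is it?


XOR: 0000000000110110

Burst at position 10, length 5


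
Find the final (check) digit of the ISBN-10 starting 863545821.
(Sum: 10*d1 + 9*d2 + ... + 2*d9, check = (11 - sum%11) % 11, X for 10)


Weighted sum: 282
282 mod 11 = 7

Check digit: 4


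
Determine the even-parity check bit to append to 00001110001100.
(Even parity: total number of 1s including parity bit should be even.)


Number of 1s in data: 5
Parity bit: 1

1


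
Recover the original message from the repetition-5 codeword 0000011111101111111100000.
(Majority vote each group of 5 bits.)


Groups: 00000, 11111, 10111, 11111, 00000
Majority votes: 01110

01110


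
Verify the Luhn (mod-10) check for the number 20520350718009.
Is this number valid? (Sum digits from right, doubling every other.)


Luhn sum = 33
33 mod 10 = 3

Invalid (Luhn sum mod 10 = 3)


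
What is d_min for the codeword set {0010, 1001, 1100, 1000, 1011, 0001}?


Comparing all pairs, minimum distance: 1
Can detect 0 errors, correct 0 errors

1


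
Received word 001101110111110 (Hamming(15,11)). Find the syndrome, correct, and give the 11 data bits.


Syndrome = 0: no error detected

Data: 10110111110 (no errors)


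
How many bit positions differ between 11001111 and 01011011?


XOR: 10010100
Count of 1s: 3

3


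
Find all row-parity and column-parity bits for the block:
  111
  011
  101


Row parities: 100
Column parities: 001

Row P: 100, Col P: 001, Corner: 1


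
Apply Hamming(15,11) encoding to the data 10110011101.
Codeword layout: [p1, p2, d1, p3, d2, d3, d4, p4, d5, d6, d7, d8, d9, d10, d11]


Parity bits: p1=1, p2=1, p3=1, p4=0

111101100011101


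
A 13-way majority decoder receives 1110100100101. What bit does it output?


Ones: 7 out of 13
Threshold: 7

1 (7/13 voted 1)


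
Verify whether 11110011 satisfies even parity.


Number of 1s: 6

Yes, parity is correct (6 ones)


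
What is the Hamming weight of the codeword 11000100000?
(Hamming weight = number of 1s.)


Counting 1s in 11000100000

3


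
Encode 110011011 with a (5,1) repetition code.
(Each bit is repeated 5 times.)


Each bit -> 5 copies

111111111100000000001111111111000001111111111


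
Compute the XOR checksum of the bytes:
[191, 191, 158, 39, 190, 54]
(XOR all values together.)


XOR chain: 191 ^ 191 ^ 158 ^ 39 ^ 190 ^ 54 = 49

49


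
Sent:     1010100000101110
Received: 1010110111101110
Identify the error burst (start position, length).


XOR: 0000010111000000

Burst at position 5, length 5


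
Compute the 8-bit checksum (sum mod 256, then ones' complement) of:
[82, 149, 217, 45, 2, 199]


Sum = 694 mod 256 = 182
Complement = 73

73


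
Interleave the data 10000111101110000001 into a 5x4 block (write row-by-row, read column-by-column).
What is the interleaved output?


Matrix:
  1000
  0111
  1011
  1000
  0001
Read columns: 10110010000110001101

10110010000110001101


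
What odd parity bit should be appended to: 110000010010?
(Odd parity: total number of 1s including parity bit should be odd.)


Number of 1s in data: 4
Parity bit: 1

1


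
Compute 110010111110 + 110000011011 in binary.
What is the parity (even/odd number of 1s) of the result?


110010111110 = 3262
110000011011 = 3099
Sum = 6361 = 1100011011001
1s count = 7

odd parity (7 ones in 1100011011001)


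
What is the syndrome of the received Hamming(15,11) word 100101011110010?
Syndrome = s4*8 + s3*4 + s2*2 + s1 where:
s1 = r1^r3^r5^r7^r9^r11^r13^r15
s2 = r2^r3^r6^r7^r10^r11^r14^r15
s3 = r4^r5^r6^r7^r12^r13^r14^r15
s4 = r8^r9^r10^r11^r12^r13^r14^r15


s1=1, s2=0, s3=1, s4=1

Syndrome = 13 (error at position 13)


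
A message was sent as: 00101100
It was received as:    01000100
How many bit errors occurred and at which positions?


XOR: 01101000

3 error(s) at position(s): 1, 2, 4


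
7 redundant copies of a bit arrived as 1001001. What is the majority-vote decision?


Ones: 3 out of 7
Threshold: 4

0 (3/7 voted 1)


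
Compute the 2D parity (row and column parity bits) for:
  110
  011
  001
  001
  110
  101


Row parities: 001100
Column parities: 110

Row P: 001100, Col P: 110, Corner: 0


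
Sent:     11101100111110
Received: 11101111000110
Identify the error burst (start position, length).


XOR: 00000011111000

Burst at position 6, length 5


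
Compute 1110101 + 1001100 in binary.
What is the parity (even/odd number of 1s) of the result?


1110101 = 117
1001100 = 76
Sum = 193 = 11000001
1s count = 3

odd parity (3 ones in 11000001)


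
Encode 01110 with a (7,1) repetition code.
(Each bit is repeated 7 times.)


Each bit -> 7 copies

00000001111111111111111111110000000


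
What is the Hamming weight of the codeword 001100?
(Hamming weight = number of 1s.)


Counting 1s in 001100

2


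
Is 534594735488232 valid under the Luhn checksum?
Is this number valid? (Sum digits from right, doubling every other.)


Luhn sum = 84
84 mod 10 = 4

Invalid (Luhn sum mod 10 = 4)


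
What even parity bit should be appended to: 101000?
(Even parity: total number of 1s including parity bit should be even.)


Number of 1s in data: 2
Parity bit: 0

0


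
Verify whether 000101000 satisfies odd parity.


Number of 1s: 2

No, parity error (2 ones)


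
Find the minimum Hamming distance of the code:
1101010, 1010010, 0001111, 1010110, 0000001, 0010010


Comparing all pairs, minimum distance: 1
Can detect 0 errors, correct 0 errors

1


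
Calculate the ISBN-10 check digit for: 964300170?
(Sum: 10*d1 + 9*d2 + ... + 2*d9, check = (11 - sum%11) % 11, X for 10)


Weighted sum: 222
222 mod 11 = 2

Check digit: 9


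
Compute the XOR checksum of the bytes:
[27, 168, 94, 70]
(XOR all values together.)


XOR chain: 27 ^ 168 ^ 94 ^ 70 = 171

171


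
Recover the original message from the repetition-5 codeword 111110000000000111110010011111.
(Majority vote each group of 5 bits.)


Groups: 11111, 00000, 00000, 11111, 00100, 11111
Majority votes: 100101

100101


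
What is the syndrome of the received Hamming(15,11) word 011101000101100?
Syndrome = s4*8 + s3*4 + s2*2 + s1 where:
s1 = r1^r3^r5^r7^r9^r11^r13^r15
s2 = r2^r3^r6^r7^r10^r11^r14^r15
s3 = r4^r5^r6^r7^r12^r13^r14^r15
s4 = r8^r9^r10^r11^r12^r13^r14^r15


s1=0, s2=0, s3=0, s4=1

Syndrome = 8 (error at position 8)


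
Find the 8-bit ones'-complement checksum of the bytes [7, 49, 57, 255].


Sum = 368 mod 256 = 112
Complement = 143

143


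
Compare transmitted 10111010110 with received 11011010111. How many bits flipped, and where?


XOR: 01100000001

3 error(s) at position(s): 1, 2, 10


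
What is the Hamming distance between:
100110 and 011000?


XOR: 111110
Count of 1s: 5

5


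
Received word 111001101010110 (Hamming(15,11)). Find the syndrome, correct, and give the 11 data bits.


Syndrome = 0: no error detected

Data: 10111010110 (no errors)


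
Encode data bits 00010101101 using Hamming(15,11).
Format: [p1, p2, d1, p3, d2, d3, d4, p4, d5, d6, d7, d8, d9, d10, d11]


Parity bits: p1=1, p2=1, p3=0, p4=0

110000100101101


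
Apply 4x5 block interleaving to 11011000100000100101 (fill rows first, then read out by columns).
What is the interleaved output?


Matrix:
  11011
  00010
  00001
  00101
Read columns: 10001000000111001011

10001000000111001011


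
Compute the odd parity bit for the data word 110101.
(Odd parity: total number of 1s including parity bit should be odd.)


Number of 1s in data: 4
Parity bit: 1

1


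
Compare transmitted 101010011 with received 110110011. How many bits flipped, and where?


XOR: 011100000

3 error(s) at position(s): 1, 2, 3


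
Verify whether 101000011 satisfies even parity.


Number of 1s: 4

Yes, parity is correct (4 ones)


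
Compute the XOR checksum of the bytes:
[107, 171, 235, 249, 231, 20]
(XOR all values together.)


XOR chain: 107 ^ 171 ^ 235 ^ 249 ^ 231 ^ 20 = 33

33


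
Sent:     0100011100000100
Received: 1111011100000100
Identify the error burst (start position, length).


XOR: 1011000000000000

Burst at position 0, length 4


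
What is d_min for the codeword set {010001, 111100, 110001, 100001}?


Comparing all pairs, minimum distance: 1
Can detect 0 errors, correct 0 errors

1


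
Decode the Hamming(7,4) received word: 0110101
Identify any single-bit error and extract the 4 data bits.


Syndrome = 3: error at position 3

Data: 0101 (corrected bit 3)


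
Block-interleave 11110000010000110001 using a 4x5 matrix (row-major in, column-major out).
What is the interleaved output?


Matrix:
  11110
  00001
  00001
  10001
Read columns: 10011000100010000111

10011000100010000111


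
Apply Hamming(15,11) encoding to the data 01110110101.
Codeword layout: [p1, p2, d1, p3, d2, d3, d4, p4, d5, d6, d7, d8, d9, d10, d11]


Parity bits: p1=1, p2=1, p3=1, p4=0

110111100110101


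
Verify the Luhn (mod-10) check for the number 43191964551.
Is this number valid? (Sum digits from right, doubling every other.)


Luhn sum = 51
51 mod 10 = 1

Invalid (Luhn sum mod 10 = 1)


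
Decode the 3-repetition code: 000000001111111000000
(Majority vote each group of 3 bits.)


Groups: 000, 000, 001, 111, 111, 000, 000
Majority votes: 0001100

0001100


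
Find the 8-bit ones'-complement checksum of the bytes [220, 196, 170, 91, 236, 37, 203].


Sum = 1153 mod 256 = 129
Complement = 126

126


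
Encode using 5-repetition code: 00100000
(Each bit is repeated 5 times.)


Each bit -> 5 copies

0000000000111110000000000000000000000000


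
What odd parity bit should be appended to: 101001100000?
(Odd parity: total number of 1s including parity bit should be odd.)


Number of 1s in data: 4
Parity bit: 1

1


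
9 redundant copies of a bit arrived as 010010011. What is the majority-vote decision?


Ones: 4 out of 9
Threshold: 5

0 (4/9 voted 1)


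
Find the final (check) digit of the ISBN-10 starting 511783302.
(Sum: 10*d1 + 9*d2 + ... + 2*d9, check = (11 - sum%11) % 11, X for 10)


Weighted sum: 195
195 mod 11 = 8

Check digit: 3


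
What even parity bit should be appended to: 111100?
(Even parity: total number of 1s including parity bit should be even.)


Number of 1s in data: 4
Parity bit: 0

0


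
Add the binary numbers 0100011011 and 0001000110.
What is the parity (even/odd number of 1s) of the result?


0100011011 = 283
0001000110 = 70
Sum = 353 = 101100001
1s count = 4

even parity (4 ones in 101100001)


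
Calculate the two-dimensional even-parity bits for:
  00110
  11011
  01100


Row parities: 000
Column parities: 10001

Row P: 000, Col P: 10001, Corner: 0


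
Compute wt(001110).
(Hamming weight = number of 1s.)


Counting 1s in 001110

3


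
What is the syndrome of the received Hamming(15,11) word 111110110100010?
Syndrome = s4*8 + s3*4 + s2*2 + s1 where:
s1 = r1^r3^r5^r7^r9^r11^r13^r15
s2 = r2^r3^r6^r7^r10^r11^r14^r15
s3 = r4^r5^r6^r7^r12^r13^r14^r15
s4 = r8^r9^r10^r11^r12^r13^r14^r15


s1=0, s2=1, s3=0, s4=1

Syndrome = 10 (error at position 10)


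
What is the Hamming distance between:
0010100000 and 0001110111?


XOR: 0011010111
Count of 1s: 6

6


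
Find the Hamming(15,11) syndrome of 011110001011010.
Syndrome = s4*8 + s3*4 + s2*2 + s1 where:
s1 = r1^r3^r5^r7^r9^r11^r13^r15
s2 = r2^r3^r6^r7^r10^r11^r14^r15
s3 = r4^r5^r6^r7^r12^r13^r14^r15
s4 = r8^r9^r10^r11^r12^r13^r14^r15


s1=0, s2=0, s3=0, s4=0

Syndrome = 0 (no error)


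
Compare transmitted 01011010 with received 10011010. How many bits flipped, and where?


XOR: 11000000

2 error(s) at position(s): 0, 1


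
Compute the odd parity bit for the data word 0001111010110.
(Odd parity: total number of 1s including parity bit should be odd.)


Number of 1s in data: 7
Parity bit: 0

0


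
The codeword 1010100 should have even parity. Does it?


Number of 1s: 3

No, parity error (3 ones)


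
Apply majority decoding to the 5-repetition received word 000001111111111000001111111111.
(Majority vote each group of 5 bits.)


Groups: 00000, 11111, 11111, 00000, 11111, 11111
Majority votes: 011011

011011


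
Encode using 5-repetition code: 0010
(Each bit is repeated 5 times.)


Each bit -> 5 copies

00000000001111100000


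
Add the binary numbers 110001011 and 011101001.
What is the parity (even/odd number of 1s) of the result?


110001011 = 395
011101001 = 233
Sum = 628 = 1001110100
1s count = 5

odd parity (5 ones in 1001110100)


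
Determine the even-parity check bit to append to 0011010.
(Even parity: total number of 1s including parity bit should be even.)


Number of 1s in data: 3
Parity bit: 1

1


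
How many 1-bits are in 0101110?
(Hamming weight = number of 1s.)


Counting 1s in 0101110

4


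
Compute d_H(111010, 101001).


XOR: 010011
Count of 1s: 3

3


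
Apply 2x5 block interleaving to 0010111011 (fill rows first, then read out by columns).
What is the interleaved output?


Matrix:
  00101
  11011
Read columns: 0101100111

0101100111


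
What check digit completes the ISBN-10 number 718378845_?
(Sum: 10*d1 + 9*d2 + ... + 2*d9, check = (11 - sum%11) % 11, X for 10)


Weighted sum: 300
300 mod 11 = 3

Check digit: 8


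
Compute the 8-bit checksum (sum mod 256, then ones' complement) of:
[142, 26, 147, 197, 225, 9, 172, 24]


Sum = 942 mod 256 = 174
Complement = 81

81


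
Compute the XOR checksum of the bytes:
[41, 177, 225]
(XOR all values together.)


XOR chain: 41 ^ 177 ^ 225 = 121

121


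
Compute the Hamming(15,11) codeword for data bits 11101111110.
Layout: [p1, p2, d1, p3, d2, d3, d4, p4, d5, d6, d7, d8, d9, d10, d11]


Parity bits: p1=1, p2=1, p3=1, p4=0

111111001111110


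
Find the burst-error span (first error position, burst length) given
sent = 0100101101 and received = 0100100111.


XOR: 0000001010

Burst at position 6, length 3


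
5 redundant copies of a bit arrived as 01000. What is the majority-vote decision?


Ones: 1 out of 5
Threshold: 3

0 (1/5 voted 1)


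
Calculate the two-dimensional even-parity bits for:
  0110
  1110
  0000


Row parities: 010
Column parities: 1000

Row P: 010, Col P: 1000, Corner: 1


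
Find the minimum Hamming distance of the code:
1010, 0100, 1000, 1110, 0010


Comparing all pairs, minimum distance: 1
Can detect 0 errors, correct 0 errors

1


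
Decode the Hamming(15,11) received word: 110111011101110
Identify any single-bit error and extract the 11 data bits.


Syndrome = 0: no error detected

Data: 01101101110 (no errors)


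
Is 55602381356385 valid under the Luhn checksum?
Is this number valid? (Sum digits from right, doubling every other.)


Luhn sum = 53
53 mod 10 = 3

Invalid (Luhn sum mod 10 = 3)


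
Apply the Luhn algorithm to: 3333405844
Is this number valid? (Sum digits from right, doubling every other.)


Luhn sum = 47
47 mod 10 = 7

Invalid (Luhn sum mod 10 = 7)


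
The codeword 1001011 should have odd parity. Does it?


Number of 1s: 4

No, parity error (4 ones)


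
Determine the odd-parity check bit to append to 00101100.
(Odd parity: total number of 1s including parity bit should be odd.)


Number of 1s in data: 3
Parity bit: 0

0


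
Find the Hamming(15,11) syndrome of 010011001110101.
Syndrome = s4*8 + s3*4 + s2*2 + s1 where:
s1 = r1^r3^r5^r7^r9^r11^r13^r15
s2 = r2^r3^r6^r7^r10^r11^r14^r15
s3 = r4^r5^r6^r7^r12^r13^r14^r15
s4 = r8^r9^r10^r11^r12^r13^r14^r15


s1=1, s2=1, s3=0, s4=1

Syndrome = 11 (error at position 11)


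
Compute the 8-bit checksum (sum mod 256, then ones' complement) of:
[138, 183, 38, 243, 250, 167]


Sum = 1019 mod 256 = 251
Complement = 4

4


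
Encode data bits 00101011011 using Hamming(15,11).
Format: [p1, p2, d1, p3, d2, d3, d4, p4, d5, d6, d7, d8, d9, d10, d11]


Parity bits: p1=1, p2=0, p3=0, p4=1

100001011011011


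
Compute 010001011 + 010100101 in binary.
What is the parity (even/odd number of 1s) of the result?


010001011 = 139
010100101 = 165
Sum = 304 = 100110000
1s count = 3

odd parity (3 ones in 100110000)


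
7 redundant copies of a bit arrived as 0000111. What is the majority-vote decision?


Ones: 3 out of 7
Threshold: 4

0 (3/7 voted 1)


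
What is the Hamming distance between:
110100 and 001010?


XOR: 111110
Count of 1s: 5

5


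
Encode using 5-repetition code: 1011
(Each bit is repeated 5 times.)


Each bit -> 5 copies

11111000001111111111


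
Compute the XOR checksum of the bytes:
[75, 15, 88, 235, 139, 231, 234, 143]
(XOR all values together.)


XOR chain: 75 ^ 15 ^ 88 ^ 235 ^ 139 ^ 231 ^ 234 ^ 143 = 254

254


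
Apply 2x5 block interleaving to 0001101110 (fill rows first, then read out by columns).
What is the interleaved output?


Matrix:
  00011
  01110
Read columns: 0001011110

0001011110


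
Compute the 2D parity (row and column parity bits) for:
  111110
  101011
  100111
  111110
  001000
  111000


Row parities: 100111
Column parities: 111100

Row P: 100111, Col P: 111100, Corner: 0


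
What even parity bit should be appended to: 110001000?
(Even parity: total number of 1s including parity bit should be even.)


Number of 1s in data: 3
Parity bit: 1

1


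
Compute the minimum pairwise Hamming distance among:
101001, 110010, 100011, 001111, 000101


Comparing all pairs, minimum distance: 2
Can detect 1 errors, correct 0 errors

2


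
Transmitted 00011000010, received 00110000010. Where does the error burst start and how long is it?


XOR: 00101000000

Burst at position 2, length 3


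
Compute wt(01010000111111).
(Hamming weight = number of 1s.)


Counting 1s in 01010000111111

8


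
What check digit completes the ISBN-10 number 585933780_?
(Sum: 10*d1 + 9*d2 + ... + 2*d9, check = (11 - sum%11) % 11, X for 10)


Weighted sum: 310
310 mod 11 = 2

Check digit: 9


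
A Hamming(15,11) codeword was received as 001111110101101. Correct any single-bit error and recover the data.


Syndrome = 15: error at position 15

Data: 11110101100 (corrected bit 15)


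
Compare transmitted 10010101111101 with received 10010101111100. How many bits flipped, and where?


XOR: 00000000000001

1 error(s) at position(s): 13


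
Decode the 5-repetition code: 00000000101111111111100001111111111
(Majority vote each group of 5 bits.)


Groups: 00000, 00010, 11111, 11111, 10000, 11111, 11111
Majority votes: 0011011

0011011


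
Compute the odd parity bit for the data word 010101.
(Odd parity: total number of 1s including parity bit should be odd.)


Number of 1s in data: 3
Parity bit: 0

0


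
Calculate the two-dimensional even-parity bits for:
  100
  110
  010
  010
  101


Row parities: 10110
Column parities: 111

Row P: 10110, Col P: 111, Corner: 1


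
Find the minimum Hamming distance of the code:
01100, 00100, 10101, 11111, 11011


Comparing all pairs, minimum distance: 1
Can detect 0 errors, correct 0 errors

1


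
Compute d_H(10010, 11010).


XOR: 01000
Count of 1s: 1

1


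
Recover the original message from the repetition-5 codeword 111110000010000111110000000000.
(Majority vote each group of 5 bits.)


Groups: 11111, 00000, 10000, 11111, 00000, 00000
Majority votes: 100100

100100


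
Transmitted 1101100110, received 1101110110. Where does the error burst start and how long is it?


XOR: 0000010000

Burst at position 5, length 1


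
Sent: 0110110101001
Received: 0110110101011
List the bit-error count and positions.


XOR: 0000000000010

1 error(s) at position(s): 11


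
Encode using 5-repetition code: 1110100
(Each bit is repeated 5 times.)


Each bit -> 5 copies

11111111111111100000111110000000000


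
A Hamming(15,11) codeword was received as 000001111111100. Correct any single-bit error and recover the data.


Syndrome = 0: no error detected

Data: 00111111100 (no errors)


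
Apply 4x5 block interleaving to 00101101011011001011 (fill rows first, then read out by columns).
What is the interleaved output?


Matrix:
  00101
  10101
  10110
  01011
Read columns: 01100001111000111101

01100001111000111101


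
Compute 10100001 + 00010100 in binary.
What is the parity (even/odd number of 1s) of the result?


10100001 = 161
00010100 = 20
Sum = 181 = 10110101
1s count = 5

odd parity (5 ones in 10110101)


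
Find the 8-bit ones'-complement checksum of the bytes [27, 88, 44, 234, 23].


Sum = 416 mod 256 = 160
Complement = 95

95


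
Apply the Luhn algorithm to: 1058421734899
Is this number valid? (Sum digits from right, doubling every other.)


Luhn sum = 64
64 mod 10 = 4

Invalid (Luhn sum mod 10 = 4)


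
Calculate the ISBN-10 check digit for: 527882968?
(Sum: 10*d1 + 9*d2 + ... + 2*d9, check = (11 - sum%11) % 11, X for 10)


Weighted sum: 308
308 mod 11 = 0

Check digit: 0


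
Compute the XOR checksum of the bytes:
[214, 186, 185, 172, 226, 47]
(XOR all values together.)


XOR chain: 214 ^ 186 ^ 185 ^ 172 ^ 226 ^ 47 = 180

180


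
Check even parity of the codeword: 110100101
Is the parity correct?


Number of 1s: 5

No, parity error (5 ones)


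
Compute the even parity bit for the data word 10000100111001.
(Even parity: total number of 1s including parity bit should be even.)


Number of 1s in data: 6
Parity bit: 0

0


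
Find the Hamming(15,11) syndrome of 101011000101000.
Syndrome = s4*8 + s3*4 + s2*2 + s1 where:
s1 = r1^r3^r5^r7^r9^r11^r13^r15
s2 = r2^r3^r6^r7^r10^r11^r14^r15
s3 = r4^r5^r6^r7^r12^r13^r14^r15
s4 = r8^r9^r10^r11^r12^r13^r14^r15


s1=1, s2=1, s3=1, s4=0

Syndrome = 7 (error at position 7)


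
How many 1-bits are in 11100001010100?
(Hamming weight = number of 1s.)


Counting 1s in 11100001010100

6


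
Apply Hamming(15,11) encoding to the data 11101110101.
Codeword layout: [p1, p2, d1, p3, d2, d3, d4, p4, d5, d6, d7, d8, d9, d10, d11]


Parity bits: p1=0, p2=1, p3=0, p4=1

011011011110101


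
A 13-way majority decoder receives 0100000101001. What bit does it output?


Ones: 4 out of 13
Threshold: 7

0 (4/13 voted 1)


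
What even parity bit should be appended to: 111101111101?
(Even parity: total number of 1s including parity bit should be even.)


Number of 1s in data: 10
Parity bit: 0

0


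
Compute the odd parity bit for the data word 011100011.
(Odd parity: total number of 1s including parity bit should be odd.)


Number of 1s in data: 5
Parity bit: 0

0


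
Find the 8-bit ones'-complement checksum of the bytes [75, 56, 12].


Sum = 143 mod 256 = 143
Complement = 112

112


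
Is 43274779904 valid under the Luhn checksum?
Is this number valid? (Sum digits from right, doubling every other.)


Luhn sum = 55
55 mod 10 = 5

Invalid (Luhn sum mod 10 = 5)


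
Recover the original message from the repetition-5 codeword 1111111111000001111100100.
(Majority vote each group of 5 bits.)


Groups: 11111, 11111, 00000, 11111, 00100
Majority votes: 11010

11010


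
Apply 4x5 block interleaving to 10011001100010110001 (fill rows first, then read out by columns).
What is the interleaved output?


Matrix:
  10011
  00110
  00101
  10001
Read columns: 10010000011011001011

10010000011011001011


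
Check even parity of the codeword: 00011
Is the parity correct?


Number of 1s: 2

Yes, parity is correct (2 ones)


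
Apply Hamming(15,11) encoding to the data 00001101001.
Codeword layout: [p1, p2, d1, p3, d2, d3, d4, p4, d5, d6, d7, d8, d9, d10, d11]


Parity bits: p1=0, p2=0, p3=0, p4=0

000000001101001


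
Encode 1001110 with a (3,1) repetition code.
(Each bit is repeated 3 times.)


Each bit -> 3 copies

111000000111111111000


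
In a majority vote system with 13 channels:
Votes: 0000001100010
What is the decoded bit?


Ones: 3 out of 13
Threshold: 7

0 (3/13 voted 1)


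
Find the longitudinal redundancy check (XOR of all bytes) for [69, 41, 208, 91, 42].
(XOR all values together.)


XOR chain: 69 ^ 41 ^ 208 ^ 91 ^ 42 = 205

205


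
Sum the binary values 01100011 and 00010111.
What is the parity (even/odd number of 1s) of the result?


01100011 = 99
00010111 = 23
Sum = 122 = 1111010
1s count = 5

odd parity (5 ones in 1111010)


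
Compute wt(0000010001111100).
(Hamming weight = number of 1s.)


Counting 1s in 0000010001111100

6


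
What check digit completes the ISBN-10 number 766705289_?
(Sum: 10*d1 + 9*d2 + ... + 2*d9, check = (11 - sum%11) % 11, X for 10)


Weighted sum: 296
296 mod 11 = 10

Check digit: 1


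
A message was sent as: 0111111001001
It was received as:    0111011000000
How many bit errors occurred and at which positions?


XOR: 0000100001001

3 error(s) at position(s): 4, 9, 12


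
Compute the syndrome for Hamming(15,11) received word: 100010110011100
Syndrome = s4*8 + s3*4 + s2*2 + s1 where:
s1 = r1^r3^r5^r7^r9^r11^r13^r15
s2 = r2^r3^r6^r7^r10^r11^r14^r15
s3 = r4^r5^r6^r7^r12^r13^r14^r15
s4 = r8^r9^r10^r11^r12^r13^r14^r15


s1=1, s2=0, s3=0, s4=0

Syndrome = 1 (error at position 1)


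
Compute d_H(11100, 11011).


XOR: 00111
Count of 1s: 3

3


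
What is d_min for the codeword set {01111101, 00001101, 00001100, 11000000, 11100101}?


Comparing all pairs, minimum distance: 1
Can detect 0 errors, correct 0 errors

1


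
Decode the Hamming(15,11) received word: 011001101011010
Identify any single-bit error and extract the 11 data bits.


Syndrome = 0: no error detected

Data: 10111011010 (no errors)


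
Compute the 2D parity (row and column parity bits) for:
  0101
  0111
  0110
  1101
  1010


Row parities: 01010
Column parities: 0011

Row P: 01010, Col P: 0011, Corner: 0
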